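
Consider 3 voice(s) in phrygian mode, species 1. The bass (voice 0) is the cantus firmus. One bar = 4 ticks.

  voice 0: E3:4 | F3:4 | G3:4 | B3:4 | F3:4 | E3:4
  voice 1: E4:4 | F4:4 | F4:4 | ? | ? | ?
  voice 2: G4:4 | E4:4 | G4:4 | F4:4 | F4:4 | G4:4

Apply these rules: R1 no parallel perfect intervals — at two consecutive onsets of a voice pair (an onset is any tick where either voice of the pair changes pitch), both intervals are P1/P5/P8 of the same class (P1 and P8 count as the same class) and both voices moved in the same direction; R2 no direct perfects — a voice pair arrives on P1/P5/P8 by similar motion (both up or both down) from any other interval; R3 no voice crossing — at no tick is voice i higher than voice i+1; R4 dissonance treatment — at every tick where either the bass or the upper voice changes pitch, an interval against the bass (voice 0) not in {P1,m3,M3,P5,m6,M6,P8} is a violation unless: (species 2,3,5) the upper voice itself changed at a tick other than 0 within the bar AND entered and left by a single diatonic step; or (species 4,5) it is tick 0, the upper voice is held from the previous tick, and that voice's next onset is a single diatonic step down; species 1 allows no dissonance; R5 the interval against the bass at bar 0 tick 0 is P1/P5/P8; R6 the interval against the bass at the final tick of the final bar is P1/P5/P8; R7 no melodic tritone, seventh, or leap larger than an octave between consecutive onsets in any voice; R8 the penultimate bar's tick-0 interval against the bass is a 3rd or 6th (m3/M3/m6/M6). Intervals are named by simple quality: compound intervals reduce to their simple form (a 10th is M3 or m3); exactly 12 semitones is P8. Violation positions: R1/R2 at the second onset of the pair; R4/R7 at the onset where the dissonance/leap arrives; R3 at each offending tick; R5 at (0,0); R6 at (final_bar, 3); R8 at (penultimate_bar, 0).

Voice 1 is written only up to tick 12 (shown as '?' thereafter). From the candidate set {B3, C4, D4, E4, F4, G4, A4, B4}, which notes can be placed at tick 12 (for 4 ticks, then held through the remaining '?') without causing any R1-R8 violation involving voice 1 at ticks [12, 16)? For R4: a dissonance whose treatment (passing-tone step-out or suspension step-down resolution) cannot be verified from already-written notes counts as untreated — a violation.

B3: violates R7
C4: violates R4
D4: legal
E4: violates R4
F4: violates R4
G4: violates R3
A4: violates R3,R4
B4: violates R2,R3,R7

{D4}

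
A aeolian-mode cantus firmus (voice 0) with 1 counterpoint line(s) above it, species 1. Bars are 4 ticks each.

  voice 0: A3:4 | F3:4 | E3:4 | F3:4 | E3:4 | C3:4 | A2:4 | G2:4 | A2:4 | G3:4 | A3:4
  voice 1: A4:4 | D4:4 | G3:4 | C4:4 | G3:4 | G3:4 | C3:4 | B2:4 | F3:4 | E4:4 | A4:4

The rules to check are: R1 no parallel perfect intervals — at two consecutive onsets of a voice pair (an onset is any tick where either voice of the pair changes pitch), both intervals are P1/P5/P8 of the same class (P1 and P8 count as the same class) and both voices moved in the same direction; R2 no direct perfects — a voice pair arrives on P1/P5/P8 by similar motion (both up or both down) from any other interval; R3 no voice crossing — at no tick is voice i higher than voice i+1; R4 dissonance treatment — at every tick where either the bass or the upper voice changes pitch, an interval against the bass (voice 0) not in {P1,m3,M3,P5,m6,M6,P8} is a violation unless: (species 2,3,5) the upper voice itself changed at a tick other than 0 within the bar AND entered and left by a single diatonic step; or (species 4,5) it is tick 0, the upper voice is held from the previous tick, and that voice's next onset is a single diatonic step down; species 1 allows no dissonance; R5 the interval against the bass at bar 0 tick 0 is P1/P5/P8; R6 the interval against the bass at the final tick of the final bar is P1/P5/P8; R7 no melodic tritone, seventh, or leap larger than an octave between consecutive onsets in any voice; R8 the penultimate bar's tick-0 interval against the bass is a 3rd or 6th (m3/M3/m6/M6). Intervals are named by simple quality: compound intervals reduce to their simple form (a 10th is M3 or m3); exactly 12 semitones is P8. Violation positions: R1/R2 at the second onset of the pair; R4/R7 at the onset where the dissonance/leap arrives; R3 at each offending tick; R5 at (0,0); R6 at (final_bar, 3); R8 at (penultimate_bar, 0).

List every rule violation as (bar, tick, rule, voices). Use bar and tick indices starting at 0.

(3, 0, R2, (0, 1))
(8, 0, R7, (1,))
(9, 0, R7, (0,))
(9, 0, R7, (1,))
(10, 0, R2, (0, 1))

bar 0: v0=A3 v1=A4 downbeat P8
bar 1: v0=F3 v1=D4 downbeat M6
bar 2: v0=E3 v1=G3 downbeat m3
bar 3: v0=F3 v1=C4 downbeat P5
bar 4: v0=E3 v1=G3 downbeat m3
bar 5: v0=C3 v1=G3 downbeat P5
bar 6: v0=A2 v1=C3 downbeat m3
bar 7: v0=G2 v1=B2 downbeat M3
bar 8: v0=A2 v1=F3 downbeat m6
bar 9: v0=G3 v1=E4 downbeat M6
bar 10: v0=A3 v1=A4 downbeat P8
  -> R2 @ bar 3 tick 0 v(0, 1): E3/G3 m3 -> F3/C4 P5 similar
  -> R7 @ bar 8 tick 0 v(1,): B2->F3 leap 6st
  -> R7 @ bar 9 tick 0 v(0,): A2->G3 leap 10st
  -> R7 @ bar 9 tick 0 v(1,): F3->E4 leap 11st
  -> R2 @ bar 10 tick 0 v(0, 1): G3/E4 M6 -> A3/A4 P8 similar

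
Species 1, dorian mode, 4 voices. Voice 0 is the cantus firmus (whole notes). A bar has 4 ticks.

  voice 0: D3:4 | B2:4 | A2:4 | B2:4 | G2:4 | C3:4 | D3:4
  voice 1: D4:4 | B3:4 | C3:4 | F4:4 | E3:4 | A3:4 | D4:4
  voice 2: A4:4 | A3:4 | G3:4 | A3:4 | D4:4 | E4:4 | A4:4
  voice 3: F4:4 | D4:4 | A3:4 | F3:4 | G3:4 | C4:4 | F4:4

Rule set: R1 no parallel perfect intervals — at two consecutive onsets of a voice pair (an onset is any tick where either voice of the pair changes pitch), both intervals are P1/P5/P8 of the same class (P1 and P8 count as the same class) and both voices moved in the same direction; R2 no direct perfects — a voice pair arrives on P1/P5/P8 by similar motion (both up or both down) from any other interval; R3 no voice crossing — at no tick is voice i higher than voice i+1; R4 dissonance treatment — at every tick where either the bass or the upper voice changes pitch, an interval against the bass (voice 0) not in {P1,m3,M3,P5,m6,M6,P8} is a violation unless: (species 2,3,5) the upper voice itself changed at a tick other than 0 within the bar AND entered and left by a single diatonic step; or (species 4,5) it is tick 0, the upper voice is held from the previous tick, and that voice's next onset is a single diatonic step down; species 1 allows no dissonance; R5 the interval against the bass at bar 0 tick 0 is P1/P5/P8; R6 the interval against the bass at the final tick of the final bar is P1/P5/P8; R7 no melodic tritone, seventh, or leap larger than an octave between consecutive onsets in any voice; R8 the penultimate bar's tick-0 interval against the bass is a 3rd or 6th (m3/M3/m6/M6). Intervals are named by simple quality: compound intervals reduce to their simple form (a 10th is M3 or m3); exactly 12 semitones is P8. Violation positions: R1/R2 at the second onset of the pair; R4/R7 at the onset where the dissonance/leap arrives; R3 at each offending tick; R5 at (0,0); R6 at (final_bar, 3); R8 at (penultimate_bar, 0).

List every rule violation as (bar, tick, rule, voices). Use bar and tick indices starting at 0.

(0, 0, R3, (2, 3))
(0, 0, R5, (0, 3))
(0, 1, R3, (2, 3))
(0, 2, R3, (2, 3))
(0, 3, R3, (2, 3))
(1, 0, R1, (0, 1))
(1, 0, R3, (1, 2))
(1, 0, R4, (0, 2))
(1, 1, R3, (1, 2))
(1, 2, R3, (1, 2))
(1, 3, R3, (1, 2))
(2, 0, R2, (0, 3))
(2, 0, R2, (1, 2))
(2, 0, R4, (0, 2))
(2, 0, R7, (1,))
(3, 0, R3, (1, 2))
(3, 0, R3, (2, 3))
(3, 0, R4, (0, 1))
(3, 0, R4, (0, 2))
(3, 0, R4, (0, 3))
(3, 0, R7, (1,))
(3, 1, R3, (1, 2))
(3, 1, R3, (2, 3))
(3, 2, R3, (1, 2))
(3, 2, R3, (2, 3))
(3, 3, R3, (1, 2))
(3, 3, R3, (2, 3))
(4, 0, R2, (2, 3))
(4, 0, R3, (2, 3))
(4, 0, R7, (1,))
(4, 1, R3, (2, 3))
(4, 2, R3, (2, 3))
(4, 3, R3, (2, 3))
(5, 0, R1, (0, 3))
(5, 0, R2, (1, 2))
(5, 0, R3, (2, 3))
(5, 0, R8, (0, 3))
(5, 1, R3, (2, 3))
(5, 2, R3, (2, 3))
(5, 3, R3, (2, 3))
(6, 0, R1, (1, 2))
(6, 0, R2, (0, 1))
(6, 0, R2, (0, 2))
(6, 0, R3, (2, 3))
(6, 1, R3, (2, 3))
(6, 2, R3, (2, 3))
(6, 3, R3, (2, 3))
(6, 3, R6, (0, 3))

bar 0: v0=D3 v1=D4 v2=A4 v3=F4 downbeat m3
bar 1: v0=B2 v1=B3 v2=A3 v3=D4 downbeat m3
bar 2: v0=A2 v1=C3 v2=G3 v3=A3 downbeat P8
bar 3: v0=B2 v1=F4 v2=A3 v3=F3 downbeat TT
bar 4: v0=G2 v1=E3 v2=D4 v3=G3 downbeat P8
bar 5: v0=C3 v1=A3 v2=E4 v3=C4 downbeat P8
bar 6: v0=D3 v1=D4 v2=A4 v3=F4 downbeat m3
  -> R3 @ bar 0 tick 0 v(2, 3): A4 above F4
  -> R5 @ bar 0 tick 0 v(0, 3): opens on m3
  -> R3 @ bar 0 tick 1 v(2, 3): A4 above F4
  -> R3 @ bar 0 tick 2 v(2, 3): A4 above F4
  -> R3 @ bar 0 tick 3 v(2, 3): A4 above F4
  -> R1 @ bar 1 tick 0 v(0, 1): D3/D4 P8 -> B2/B3 P8 similar
  -> R3 @ bar 1 tick 0 v(1, 2): B3 above A3
  -> R4 @ bar 1 tick 0 v(0, 2): B2/A3 m7 untreated
  -> R3 @ bar 1 tick 1 v(1, 2): B3 above A3
  -> R3 @ bar 1 tick 2 v(1, 2): B3 above A3
  -> R3 @ bar 1 tick 3 v(1, 2): B3 above A3
  -> R2 @ bar 2 tick 0 v(0, 3): B2/D4 m3 -> A2/A3 P8 similar
  -> R2 @ bar 2 tick 0 v(1, 2): B3/A3 M2 -> C3/G3 P5 similar
  -> R4 @ bar 2 tick 0 v(0, 2): A2/G3 m7 untreated
  -> R7 @ bar 2 tick 0 v(1,): B3->C3 leap 11st
  -> R3 @ bar 3 tick 0 v(1, 2): F4 above A3
  -> R3 @ bar 3 tick 0 v(2, 3): A3 above F3
  -> R4 @ bar 3 tick 0 v(0, 1): B2/F4 TT untreated
  -> R4 @ bar 3 tick 0 v(0, 2): B2/A3 m7 untreated
  -> R4 @ bar 3 tick 0 v(0, 3): B2/F3 TT untreated
  -> R7 @ bar 3 tick 0 v(1,): C3->F4 leap 17st
  -> R3 @ bar 3 tick 1 v(1, 2): F4 above A3
  -> R3 @ bar 3 tick 1 v(2, 3): A3 above F3
  -> R3 @ bar 3 tick 2 v(1, 2): F4 above A3
  -> R3 @ bar 3 tick 2 v(2, 3): A3 above F3
  -> R3 @ bar 3 tick 3 v(1, 2): F4 above A3
  -> R3 @ bar 3 tick 3 v(2, 3): A3 above F3
  -> R2 @ bar 4 tick 0 v(2, 3): A3/F3 M3 -> D4/G3 P5 similar
  -> R3 @ bar 4 tick 0 v(2, 3): D4 above G3
  -> R7 @ bar 4 tick 0 v(1,): F4->E3 leap 13st
  -> R3 @ bar 4 tick 1 v(2, 3): D4 above G3
  -> R3 @ bar 4 tick 2 v(2, 3): D4 above G3
  -> R3 @ bar 4 tick 3 v(2, 3): D4 above G3
  -> R1 @ bar 5 tick 0 v(0, 3): G2/G3 P8 -> C3/C4 P8 similar
  -> R2 @ bar 5 tick 0 v(1, 2): E3/D4 m7 -> A3/E4 P5 similar
  -> R3 @ bar 5 tick 0 v(2, 3): E4 above C4
  -> R8 @ bar 5 tick 0 v(0, 3): penult P8 not 3rd/6th
  -> R3 @ bar 5 tick 1 v(2, 3): E4 above C4
  -> R3 @ bar 5 tick 2 v(2, 3): E4 above C4
  -> R3 @ bar 5 tick 3 v(2, 3): E4 above C4
  -> R1 @ bar 6 tick 0 v(1, 2): A3/E4 P5 -> D4/A4 P5 similar
  -> R2 @ bar 6 tick 0 v(0, 1): C3/A3 M6 -> D3/D4 P8 similar
  -> R2 @ bar 6 tick 0 v(0, 2): C3/E4 M3 -> D3/A4 P5 similar
  -> R3 @ bar 6 tick 0 v(2, 3): A4 above F4
  -> R3 @ bar 6 tick 1 v(2, 3): A4 above F4
  -> R3 @ bar 6 tick 2 v(2, 3): A4 above F4
  -> R3 @ bar 6 tick 3 v(2, 3): A4 above F4
  -> R6 @ bar 6 tick 3 v(0, 3): closes on m3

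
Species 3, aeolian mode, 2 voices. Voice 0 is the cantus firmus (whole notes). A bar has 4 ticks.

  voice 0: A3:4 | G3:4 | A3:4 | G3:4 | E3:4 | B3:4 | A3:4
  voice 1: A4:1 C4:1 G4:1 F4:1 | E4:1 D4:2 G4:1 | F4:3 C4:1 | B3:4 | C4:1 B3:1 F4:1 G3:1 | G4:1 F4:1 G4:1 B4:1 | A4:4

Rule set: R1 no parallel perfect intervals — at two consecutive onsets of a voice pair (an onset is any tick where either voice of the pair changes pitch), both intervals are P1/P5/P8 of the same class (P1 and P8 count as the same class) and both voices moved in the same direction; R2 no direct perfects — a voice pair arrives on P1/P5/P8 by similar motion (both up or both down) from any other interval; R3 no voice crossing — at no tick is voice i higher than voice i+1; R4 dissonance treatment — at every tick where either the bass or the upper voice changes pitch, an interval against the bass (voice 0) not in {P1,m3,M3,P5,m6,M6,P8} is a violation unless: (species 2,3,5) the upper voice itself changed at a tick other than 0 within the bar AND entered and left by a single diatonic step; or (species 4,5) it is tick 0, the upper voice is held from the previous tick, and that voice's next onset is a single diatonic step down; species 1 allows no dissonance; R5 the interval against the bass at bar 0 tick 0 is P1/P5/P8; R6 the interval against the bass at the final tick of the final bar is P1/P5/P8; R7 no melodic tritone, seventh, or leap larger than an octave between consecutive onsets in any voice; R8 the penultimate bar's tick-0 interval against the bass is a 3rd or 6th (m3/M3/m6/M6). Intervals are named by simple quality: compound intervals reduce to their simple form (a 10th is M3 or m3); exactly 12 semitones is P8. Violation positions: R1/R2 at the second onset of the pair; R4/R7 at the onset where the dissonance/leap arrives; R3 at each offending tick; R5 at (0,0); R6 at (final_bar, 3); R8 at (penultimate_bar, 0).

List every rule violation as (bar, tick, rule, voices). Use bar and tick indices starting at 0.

(0, 2, R4, (0, 1))
(4, 2, R4, (0, 1))
(4, 2, R7, (1,))
(4, 3, R7, (1,))
(6, 0, R1, (0, 1))

bar 0: v0=A3 v1=A4 downbeat P8
bar 1: v0=G3 v1=E4 downbeat M6
bar 2: v0=A3 v1=F4 downbeat m6
bar 3: v0=G3 v1=B3 downbeat M3
bar 4: v0=E3 v1=C4 downbeat m6
bar 5: v0=B3 v1=G4 downbeat m6
bar 6: v0=A3 v1=A4 downbeat P8
  -> R4 @ bar 0 tick 2 v(0, 1): A3/G4 m7 untreated
  -> R4 @ bar 4 tick 2 v(0, 1): E3/F4 m2 untreated
  -> R7 @ bar 4 tick 2 v(1,): B3->F4 leap 6st
  -> R7 @ bar 4 tick 3 v(1,): F4->G3 leap 10st
  -> R1 @ bar 6 tick 0 v(0, 1): B3/B4 P8 -> A3/A4 P8 similar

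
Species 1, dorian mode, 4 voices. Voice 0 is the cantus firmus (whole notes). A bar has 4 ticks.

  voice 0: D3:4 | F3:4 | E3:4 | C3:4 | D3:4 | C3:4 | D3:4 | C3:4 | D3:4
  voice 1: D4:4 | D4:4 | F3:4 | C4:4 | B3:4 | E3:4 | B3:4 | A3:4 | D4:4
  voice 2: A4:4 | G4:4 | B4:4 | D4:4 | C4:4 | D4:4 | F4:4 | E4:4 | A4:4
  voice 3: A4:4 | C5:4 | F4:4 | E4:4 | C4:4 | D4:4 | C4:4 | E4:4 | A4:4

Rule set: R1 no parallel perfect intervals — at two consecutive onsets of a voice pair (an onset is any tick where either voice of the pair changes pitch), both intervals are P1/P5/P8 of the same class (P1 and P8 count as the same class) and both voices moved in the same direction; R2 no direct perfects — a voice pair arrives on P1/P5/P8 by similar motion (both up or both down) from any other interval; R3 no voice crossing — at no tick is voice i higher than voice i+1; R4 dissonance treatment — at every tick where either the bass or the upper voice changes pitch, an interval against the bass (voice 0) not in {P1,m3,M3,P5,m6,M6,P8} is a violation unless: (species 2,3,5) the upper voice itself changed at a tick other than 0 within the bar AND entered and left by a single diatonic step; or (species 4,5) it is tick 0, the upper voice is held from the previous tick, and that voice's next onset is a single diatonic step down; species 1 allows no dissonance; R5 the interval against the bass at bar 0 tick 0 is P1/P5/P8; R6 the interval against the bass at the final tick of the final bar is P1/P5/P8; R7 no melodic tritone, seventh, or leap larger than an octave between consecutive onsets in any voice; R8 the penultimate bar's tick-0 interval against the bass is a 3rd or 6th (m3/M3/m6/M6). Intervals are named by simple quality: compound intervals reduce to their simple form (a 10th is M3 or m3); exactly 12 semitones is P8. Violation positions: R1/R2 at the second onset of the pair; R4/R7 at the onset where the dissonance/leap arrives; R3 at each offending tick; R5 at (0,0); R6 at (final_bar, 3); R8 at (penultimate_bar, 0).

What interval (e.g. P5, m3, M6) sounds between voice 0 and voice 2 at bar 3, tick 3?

M2

voice 0=C3 voice 2=D4 -> M2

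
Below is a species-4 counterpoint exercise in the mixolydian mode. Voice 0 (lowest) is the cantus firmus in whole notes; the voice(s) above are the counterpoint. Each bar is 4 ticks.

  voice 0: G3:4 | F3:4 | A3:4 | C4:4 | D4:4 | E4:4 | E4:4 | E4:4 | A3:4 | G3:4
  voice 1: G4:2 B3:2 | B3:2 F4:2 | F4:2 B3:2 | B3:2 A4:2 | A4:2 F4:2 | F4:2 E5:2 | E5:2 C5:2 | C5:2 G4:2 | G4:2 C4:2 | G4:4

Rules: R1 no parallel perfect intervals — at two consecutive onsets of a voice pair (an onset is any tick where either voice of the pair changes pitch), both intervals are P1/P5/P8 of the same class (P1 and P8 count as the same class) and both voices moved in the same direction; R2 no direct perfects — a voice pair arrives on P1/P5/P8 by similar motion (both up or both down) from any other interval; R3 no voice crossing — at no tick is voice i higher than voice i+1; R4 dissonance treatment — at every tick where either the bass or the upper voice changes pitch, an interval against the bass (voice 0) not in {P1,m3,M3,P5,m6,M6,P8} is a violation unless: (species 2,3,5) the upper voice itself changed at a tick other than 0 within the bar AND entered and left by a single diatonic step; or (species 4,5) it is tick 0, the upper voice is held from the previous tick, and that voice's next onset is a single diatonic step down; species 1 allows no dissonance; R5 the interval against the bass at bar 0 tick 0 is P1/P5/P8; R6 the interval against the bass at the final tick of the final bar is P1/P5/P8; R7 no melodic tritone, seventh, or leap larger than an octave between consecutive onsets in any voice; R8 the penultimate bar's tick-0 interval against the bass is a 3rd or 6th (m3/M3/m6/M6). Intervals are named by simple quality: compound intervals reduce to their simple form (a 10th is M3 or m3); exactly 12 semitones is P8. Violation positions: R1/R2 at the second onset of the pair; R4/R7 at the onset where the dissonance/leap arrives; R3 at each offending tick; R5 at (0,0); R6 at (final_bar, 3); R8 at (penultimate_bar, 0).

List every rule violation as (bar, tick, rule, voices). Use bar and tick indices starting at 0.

(1, 0, R4, (0, 1))
(1, 2, R7, (1,))
(2, 2, R4, (0, 1))
(2, 2, R7, (1,))
(3, 0, R3, (0, 1))
(3, 0, R4, (0, 1))
(3, 1, R3, (0, 1))
(3, 2, R7, (1,))
(5, 0, R4, (0, 1))
(5, 2, R7, (1,))
(8, 0, R4, (0, 1))
(8, 0, R8, (0, 1))

bar 0: v0=G3 v1=G4 downbeat P8
bar 1: v0=F3 v1=B3 downbeat TT
bar 2: v0=A3 v1=F4 downbeat m6
bar 3: v0=C4 v1=B3 downbeat m2
bar 4: v0=D4 v1=A4 downbeat P5
bar 5: v0=E4 v1=F4 downbeat m2
bar 6: v0=E4 v1=E5 downbeat P8
bar 7: v0=E4 v1=C5 downbeat m6
bar 8: v0=A3 v1=G4 downbeat m7
bar 9: v0=G3 v1=G4 downbeat P8
  -> R4 @ bar 1 tick 0 v(0, 1): F3/B3 TT untreated
  -> R7 @ bar 1 tick 2 v(1,): B3->F4 leap 6st
  -> R4 @ bar 2 tick 2 v(0, 1): A3/B3 M2 untreated
  -> R7 @ bar 2 tick 2 v(1,): F4->B3 leap 6st
  -> R3 @ bar 3 tick 0 v(0, 1): C4 above B3
  -> R4 @ bar 3 tick 0 v(0, 1): C4/B3 m2 untreated
  -> R3 @ bar 3 tick 1 v(0, 1): C4 above B3
  -> R7 @ bar 3 tick 2 v(1,): B3->A4 leap 10st
  -> R4 @ bar 5 tick 0 v(0, 1): E4/F4 m2 untreated
  -> R7 @ bar 5 tick 2 v(1,): F4->E5 leap 11st
  -> R4 @ bar 8 tick 0 v(0, 1): A3/G4 m7 untreated
  -> R8 @ bar 8 tick 0 v(0, 1): penult m7 not 3rd/6th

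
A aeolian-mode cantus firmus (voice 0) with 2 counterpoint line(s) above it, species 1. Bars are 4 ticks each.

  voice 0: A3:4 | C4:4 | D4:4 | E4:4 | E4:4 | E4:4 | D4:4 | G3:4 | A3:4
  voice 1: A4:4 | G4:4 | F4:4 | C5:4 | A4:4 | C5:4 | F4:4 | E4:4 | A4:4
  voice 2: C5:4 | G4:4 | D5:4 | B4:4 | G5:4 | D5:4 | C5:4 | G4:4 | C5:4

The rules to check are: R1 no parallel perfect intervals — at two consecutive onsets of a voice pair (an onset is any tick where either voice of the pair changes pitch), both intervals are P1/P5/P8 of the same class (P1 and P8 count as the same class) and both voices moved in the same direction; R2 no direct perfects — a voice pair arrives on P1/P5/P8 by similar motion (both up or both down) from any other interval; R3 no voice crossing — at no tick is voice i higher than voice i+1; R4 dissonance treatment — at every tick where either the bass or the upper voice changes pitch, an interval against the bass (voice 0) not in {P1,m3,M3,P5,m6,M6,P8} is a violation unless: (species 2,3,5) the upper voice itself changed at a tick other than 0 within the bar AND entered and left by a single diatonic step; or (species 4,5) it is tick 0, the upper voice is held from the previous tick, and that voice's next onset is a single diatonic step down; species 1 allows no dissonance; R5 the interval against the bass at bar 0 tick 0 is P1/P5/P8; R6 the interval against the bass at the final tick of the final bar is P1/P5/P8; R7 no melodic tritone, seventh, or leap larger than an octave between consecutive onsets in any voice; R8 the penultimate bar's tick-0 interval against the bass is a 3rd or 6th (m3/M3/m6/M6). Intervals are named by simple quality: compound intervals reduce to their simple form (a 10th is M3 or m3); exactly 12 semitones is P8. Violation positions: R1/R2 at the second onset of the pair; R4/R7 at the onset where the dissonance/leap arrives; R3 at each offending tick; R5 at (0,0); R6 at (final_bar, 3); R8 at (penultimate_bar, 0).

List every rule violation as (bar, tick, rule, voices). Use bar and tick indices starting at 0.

bar 0: v0=A3 v1=A4 v2=C5 downbeat m3
bar 1: v0=C4 v1=G4 v2=G4 downbeat P5
bar 2: v0=D4 v1=F4 v2=D5 downbeat P8
bar 3: v0=E4 v1=C5 v2=B4 downbeat P5
bar 4: v0=E4 v1=A4 v2=G5 downbeat m3
bar 5: v0=E4 v1=C5 v2=D5 downbeat m7
bar 6: v0=D4 v1=F4 v2=C5 downbeat m7
bar 7: v0=G3 v1=E4 v2=G4 downbeat P8
bar 8: v0=A3 v1=A4 v2=C5 downbeat m3
  -> R5 @ bar 0 tick 0 v(0, 2): opens on m3
  -> R2 @ bar 1 tick 0 v(1, 2): A4/C5 m3 -> G4/G4 P1 similar
  -> R2 @ bar 2 tick 0 v(0, 2): C4/G4 P5 -> D4/D5 P8 similar
  -> R3 @ bar 3 tick 0 v(1, 2): C5 above B4
  -> R3 @ bar 3 tick 1 v(1, 2): C5 above B4
  -> R3 @ bar 3 tick 2 v(1, 2): C5 above B4
  -> R3 @ bar 3 tick 3 v(1, 2): C5 above B4
  -> R4 @ bar 4 tick 0 v(0, 1): E4/A4 P4 untreated
  -> R4 @ bar 5 tick 0 v(0, 2): E4/D5 m7 untreated
  -> R2 @ bar 6 tick 0 v(1, 2): C5/D5 M2 -> F4/C5 P5 similar
  -> R4 @ bar 6 tick 0 v(0, 2): D4/C5 m7 untreated
  -> R2 @ bar 7 tick 0 v(0, 2): D4/C5 m7 -> G3/G4 P8 similar
  -> R8 @ bar 7 tick 0 v(0, 2): penult P8 not 3rd/6th
  -> R2 @ bar 8 tick 0 v(0, 1): G3/E4 M6 -> A3/A4 P8 similar
  -> R6 @ bar 8 tick 3 v(0, 2): closes on m3

(0, 0, R5, (0, 2))
(1, 0, R2, (1, 2))
(2, 0, R2, (0, 2))
(3, 0, R3, (1, 2))
(3, 1, R3, (1, 2))
(3, 2, R3, (1, 2))
(3, 3, R3, (1, 2))
(4, 0, R4, (0, 1))
(5, 0, R4, (0, 2))
(6, 0, R2, (1, 2))
(6, 0, R4, (0, 2))
(7, 0, R2, (0, 2))
(7, 0, R8, (0, 2))
(8, 0, R2, (0, 1))
(8, 3, R6, (0, 2))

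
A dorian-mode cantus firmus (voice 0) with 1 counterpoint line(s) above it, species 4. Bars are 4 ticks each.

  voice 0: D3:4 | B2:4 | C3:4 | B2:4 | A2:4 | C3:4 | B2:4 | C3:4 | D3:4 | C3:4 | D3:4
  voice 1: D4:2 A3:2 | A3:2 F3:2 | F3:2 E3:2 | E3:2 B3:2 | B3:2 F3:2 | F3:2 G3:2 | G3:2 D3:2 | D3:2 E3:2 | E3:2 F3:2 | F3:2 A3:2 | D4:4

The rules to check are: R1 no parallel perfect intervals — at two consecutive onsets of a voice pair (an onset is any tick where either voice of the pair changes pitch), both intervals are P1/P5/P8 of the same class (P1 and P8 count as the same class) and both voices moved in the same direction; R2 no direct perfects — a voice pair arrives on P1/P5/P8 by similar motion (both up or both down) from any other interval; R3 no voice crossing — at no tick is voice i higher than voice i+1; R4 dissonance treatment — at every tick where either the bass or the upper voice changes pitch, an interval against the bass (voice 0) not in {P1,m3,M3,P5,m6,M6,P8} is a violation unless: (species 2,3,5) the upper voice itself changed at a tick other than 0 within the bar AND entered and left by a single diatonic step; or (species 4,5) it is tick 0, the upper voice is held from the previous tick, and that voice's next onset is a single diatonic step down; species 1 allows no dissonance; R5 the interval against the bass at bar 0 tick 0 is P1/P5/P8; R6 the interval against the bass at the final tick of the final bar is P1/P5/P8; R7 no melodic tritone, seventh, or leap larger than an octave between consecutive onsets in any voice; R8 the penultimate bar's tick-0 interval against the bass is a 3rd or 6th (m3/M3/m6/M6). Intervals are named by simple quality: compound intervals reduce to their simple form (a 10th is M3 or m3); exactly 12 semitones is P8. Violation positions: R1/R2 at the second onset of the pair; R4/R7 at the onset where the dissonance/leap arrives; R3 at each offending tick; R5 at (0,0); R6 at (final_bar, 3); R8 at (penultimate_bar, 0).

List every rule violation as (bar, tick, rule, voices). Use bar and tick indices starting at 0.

bar 0: v0=D3 v1=D4 downbeat P8
bar 1: v0=B2 v1=A3 downbeat m7
bar 2: v0=C3 v1=F3 downbeat P4
bar 3: v0=B2 v1=E3 downbeat P4
bar 4: v0=A2 v1=B3 downbeat M2
bar 5: v0=C3 v1=F3 downbeat P4
bar 6: v0=B2 v1=G3 downbeat m6
bar 7: v0=C3 v1=D3 downbeat M2
bar 8: v0=D3 v1=E3 downbeat M2
bar 9: v0=C3 v1=F3 downbeat P4
bar 10: v0=D3 v1=D4 downbeat P8
  -> R4 @ bar 1 tick 0 v(0, 1): B2/A3 m7 untreated
  -> R4 @ bar 1 tick 2 v(0, 1): B2/F3 TT untreated
  -> R4 @ bar 3 tick 0 v(0, 1): B2/E3 P4 untreated
  -> R4 @ bar 4 tick 0 v(0, 1): A2/B3 M2 untreated
  -> R7 @ bar 4 tick 2 v(1,): B3->F3 leap 6st
  -> R4 @ bar 5 tick 0 v(0, 1): C3/F3 P4 untreated
  -> R4 @ bar 7 tick 0 v(0, 1): C3/D3 M2 untreated
  -> R4 @ bar 8 tick 0 v(0, 1): D3/E3 M2 untreated
  -> R4 @ bar 9 tick 0 v(0, 1): C3/F3 P4 untreated
  -> R8 @ bar 9 tick 0 v(0, 1): penult P4 not 3rd/6th
  -> R2 @ bar 10 tick 0 v(0, 1): C3/A3 M6 -> D3/D4 P8 similar

(1, 0, R4, (0, 1))
(1, 2, R4, (0, 1))
(3, 0, R4, (0, 1))
(4, 0, R4, (0, 1))
(4, 2, R7, (1,))
(5, 0, R4, (0, 1))
(7, 0, R4, (0, 1))
(8, 0, R4, (0, 1))
(9, 0, R4, (0, 1))
(9, 0, R8, (0, 1))
(10, 0, R2, (0, 1))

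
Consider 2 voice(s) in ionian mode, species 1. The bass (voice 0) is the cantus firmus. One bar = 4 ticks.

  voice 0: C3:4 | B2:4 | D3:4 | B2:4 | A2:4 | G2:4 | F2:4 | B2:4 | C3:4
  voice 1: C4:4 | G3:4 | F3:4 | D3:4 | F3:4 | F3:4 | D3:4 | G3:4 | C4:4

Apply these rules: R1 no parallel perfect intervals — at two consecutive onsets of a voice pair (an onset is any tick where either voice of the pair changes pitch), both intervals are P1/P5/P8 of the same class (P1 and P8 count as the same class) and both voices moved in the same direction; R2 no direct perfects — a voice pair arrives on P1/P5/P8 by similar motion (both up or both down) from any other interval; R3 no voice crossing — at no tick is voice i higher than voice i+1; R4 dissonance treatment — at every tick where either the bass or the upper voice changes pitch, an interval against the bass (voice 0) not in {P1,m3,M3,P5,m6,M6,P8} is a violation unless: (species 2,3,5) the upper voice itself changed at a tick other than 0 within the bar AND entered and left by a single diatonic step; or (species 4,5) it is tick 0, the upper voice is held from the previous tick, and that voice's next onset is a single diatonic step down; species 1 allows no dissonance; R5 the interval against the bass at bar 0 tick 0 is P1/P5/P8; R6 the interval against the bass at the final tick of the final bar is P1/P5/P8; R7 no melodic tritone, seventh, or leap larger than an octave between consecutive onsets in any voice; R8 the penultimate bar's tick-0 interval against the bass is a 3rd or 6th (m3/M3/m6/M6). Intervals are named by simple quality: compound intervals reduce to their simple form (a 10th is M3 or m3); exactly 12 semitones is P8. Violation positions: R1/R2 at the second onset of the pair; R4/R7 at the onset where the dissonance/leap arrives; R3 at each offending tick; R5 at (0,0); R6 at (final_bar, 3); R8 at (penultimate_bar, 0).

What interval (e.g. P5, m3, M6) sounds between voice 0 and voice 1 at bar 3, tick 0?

voice 0=B2 voice 1=D3 -> m3

m3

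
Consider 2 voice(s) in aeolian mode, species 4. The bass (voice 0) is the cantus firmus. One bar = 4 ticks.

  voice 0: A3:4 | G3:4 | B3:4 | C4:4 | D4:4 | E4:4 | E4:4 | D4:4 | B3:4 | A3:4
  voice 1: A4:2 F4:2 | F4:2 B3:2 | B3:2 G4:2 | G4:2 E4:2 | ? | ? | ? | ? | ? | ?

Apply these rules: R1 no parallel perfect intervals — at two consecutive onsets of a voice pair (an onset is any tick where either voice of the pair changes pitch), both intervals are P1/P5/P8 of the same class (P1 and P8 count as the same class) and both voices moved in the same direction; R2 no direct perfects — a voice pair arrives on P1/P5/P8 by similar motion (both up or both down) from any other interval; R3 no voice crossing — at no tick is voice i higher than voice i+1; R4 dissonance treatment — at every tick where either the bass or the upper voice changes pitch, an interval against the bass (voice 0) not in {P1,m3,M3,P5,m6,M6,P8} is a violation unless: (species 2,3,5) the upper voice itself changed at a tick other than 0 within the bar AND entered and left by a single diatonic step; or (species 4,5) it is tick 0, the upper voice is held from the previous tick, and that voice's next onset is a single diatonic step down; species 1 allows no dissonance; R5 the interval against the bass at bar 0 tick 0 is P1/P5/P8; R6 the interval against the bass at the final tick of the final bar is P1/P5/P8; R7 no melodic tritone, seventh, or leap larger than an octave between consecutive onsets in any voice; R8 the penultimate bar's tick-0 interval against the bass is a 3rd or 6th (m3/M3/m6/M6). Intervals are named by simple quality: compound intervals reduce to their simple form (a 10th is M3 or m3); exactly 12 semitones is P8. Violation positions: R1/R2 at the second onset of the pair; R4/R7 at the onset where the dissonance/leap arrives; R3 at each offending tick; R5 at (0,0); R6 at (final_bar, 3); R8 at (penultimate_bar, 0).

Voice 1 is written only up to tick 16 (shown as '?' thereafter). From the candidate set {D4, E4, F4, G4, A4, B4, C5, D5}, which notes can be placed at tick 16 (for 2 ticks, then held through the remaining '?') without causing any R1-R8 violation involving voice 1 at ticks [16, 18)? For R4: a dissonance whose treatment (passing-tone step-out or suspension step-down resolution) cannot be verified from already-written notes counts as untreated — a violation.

{B4, D4, F4}

D4: legal
E4: violates R4
F4: legal
G4: violates R4
A4: violates R2
B4: legal
C5: violates R4
D5: violates R2,R7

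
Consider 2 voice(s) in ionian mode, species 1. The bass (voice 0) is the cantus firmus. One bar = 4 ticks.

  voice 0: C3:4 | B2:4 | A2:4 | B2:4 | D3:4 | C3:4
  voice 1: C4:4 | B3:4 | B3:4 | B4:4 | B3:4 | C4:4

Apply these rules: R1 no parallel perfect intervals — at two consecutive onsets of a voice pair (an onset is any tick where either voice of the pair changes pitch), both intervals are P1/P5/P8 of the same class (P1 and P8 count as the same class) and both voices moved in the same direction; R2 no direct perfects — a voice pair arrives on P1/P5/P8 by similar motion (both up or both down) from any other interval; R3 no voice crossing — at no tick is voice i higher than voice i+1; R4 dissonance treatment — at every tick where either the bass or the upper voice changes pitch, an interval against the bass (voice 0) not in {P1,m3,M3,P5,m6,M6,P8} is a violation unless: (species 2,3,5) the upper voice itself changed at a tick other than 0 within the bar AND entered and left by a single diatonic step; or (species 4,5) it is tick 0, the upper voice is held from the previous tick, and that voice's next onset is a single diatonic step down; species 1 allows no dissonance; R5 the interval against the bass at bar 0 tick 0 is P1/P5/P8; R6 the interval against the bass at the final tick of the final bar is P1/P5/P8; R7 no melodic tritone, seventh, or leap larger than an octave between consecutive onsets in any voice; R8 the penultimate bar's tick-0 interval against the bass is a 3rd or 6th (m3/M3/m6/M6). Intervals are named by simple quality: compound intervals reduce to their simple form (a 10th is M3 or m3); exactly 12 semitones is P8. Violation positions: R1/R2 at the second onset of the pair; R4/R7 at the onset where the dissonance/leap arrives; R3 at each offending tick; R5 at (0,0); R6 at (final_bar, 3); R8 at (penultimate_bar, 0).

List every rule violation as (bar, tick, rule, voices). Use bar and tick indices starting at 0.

bar 0: v0=C3 v1=C4 downbeat P8
bar 1: v0=B2 v1=B3 downbeat P8
bar 2: v0=A2 v1=B3 downbeat M2
bar 3: v0=B2 v1=B4 downbeat P1
bar 4: v0=D3 v1=B3 downbeat M6
bar 5: v0=C3 v1=C4 downbeat P8
  -> R1 @ bar 1 tick 0 v(0, 1): C3/C4 P8 -> B2/B3 P8 similar
  -> R4 @ bar 2 tick 0 v(0, 1): A2/B3 M2 untreated
  -> R2 @ bar 3 tick 0 v(0, 1): A2/B3 M2 -> B2/B4 P1 similar

(1, 0, R1, (0, 1))
(2, 0, R4, (0, 1))
(3, 0, R2, (0, 1))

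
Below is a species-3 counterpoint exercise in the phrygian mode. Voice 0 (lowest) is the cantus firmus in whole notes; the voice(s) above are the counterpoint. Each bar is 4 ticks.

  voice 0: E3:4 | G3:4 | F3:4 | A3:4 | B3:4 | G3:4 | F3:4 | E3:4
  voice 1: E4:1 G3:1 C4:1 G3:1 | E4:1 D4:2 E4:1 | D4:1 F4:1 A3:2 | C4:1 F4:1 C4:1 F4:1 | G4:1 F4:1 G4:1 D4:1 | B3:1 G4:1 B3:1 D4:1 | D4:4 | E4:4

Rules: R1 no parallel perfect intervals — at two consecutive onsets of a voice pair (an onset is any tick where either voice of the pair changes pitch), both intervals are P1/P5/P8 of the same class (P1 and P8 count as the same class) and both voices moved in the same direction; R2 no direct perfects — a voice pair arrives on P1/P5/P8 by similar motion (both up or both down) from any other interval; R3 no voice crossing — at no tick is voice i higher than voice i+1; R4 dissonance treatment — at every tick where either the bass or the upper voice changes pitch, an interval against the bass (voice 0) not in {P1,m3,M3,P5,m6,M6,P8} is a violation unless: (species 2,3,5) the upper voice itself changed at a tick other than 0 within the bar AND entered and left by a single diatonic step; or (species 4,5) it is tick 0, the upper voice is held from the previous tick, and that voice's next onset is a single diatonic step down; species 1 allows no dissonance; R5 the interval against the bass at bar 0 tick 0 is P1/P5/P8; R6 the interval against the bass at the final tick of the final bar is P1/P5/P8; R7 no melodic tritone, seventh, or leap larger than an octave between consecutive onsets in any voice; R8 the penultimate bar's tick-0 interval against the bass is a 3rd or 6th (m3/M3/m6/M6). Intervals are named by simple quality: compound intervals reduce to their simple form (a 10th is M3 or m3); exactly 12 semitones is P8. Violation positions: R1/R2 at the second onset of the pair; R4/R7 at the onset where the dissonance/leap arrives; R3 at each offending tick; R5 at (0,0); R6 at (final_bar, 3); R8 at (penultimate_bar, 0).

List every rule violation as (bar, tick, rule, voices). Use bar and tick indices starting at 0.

No violations across 8 bars (E3..E3 vs E4..E4).

bar 0: v0=E3 v1=E4 downbeat P8
bar 1: v0=G3 v1=E4 downbeat M6
bar 2: v0=F3 v1=D4 downbeat M6
bar 3: v0=A3 v1=C4 downbeat m3
bar 4: v0=B3 v1=G4 downbeat m6
bar 5: v0=G3 v1=B3 downbeat M3
bar 6: v0=F3 v1=D4 downbeat M6
bar 7: v0=E3 v1=E4 downbeat P8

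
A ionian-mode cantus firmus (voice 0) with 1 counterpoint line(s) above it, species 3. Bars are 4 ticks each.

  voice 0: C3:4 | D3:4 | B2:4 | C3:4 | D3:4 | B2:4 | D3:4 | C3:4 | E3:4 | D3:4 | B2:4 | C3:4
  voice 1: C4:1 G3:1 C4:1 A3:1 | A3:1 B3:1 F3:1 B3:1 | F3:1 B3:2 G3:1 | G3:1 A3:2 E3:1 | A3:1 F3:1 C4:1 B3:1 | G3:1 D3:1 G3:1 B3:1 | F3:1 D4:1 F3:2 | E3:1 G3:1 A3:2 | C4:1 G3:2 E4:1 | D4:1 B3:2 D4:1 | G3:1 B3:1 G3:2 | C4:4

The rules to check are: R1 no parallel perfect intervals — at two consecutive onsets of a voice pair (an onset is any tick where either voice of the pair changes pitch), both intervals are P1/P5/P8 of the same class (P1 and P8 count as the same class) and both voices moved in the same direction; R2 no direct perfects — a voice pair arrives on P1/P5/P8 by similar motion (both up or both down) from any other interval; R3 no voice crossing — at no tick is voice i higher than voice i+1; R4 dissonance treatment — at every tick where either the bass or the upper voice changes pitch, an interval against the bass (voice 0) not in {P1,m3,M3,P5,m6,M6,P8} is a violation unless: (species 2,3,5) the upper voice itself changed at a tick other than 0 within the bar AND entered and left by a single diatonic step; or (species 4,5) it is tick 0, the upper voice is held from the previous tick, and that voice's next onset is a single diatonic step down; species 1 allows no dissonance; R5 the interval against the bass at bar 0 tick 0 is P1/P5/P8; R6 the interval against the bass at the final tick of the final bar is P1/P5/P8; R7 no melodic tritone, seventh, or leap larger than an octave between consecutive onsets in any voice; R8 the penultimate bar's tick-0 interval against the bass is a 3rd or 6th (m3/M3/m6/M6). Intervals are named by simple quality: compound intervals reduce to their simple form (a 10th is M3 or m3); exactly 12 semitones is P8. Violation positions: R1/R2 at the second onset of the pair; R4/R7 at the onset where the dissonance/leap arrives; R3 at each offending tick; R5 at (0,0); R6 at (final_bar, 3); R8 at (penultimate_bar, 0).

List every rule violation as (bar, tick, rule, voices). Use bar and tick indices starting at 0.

(1, 2, R7, (1,))
(1, 3, R7, (1,))
(2, 0, R4, (0, 1))
(2, 0, R7, (1,))
(2, 1, R7, (1,))
(4, 0, R2, (0, 1))
(4, 2, R4, (0, 1))
(6, 0, R7, (1,))
(9, 0, R1, (0, 1))
(11, 0, R2, (0, 1))

bar 0: v0=C3 v1=C4 downbeat P8
bar 1: v0=D3 v1=A3 downbeat P5
bar 2: v0=B2 v1=F3 downbeat TT
bar 3: v0=C3 v1=G3 downbeat P5
bar 4: v0=D3 v1=A3 downbeat P5
bar 5: v0=B2 v1=G3 downbeat m6
bar 6: v0=D3 v1=F3 downbeat m3
bar 7: v0=C3 v1=E3 downbeat M3
bar 8: v0=E3 v1=C4 downbeat m6
bar 9: v0=D3 v1=D4 downbeat P8
bar 10: v0=B2 v1=G3 downbeat m6
bar 11: v0=C3 v1=C4 downbeat P8
  -> R7 @ bar 1 tick 2 v(1,): B3->F3 leap 6st
  -> R7 @ bar 1 tick 3 v(1,): F3->B3 leap 6st
  -> R4 @ bar 2 tick 0 v(0, 1): B2/F3 TT untreated
  -> R7 @ bar 2 tick 0 v(1,): B3->F3 leap 6st
  -> R7 @ bar 2 tick 1 v(1,): F3->B3 leap 6st
  -> R2 @ bar 4 tick 0 v(0, 1): C3/E3 M3 -> D3/A3 P5 similar
  -> R4 @ bar 4 tick 2 v(0, 1): D3/C4 m7 untreated
  -> R7 @ bar 6 tick 0 v(1,): B3->F3 leap 6st
  -> R1 @ bar 9 tick 0 v(0, 1): E3/E4 P8 -> D3/D4 P8 similar
  -> R2 @ bar 11 tick 0 v(0, 1): B2/G3 m6 -> C3/C4 P8 similar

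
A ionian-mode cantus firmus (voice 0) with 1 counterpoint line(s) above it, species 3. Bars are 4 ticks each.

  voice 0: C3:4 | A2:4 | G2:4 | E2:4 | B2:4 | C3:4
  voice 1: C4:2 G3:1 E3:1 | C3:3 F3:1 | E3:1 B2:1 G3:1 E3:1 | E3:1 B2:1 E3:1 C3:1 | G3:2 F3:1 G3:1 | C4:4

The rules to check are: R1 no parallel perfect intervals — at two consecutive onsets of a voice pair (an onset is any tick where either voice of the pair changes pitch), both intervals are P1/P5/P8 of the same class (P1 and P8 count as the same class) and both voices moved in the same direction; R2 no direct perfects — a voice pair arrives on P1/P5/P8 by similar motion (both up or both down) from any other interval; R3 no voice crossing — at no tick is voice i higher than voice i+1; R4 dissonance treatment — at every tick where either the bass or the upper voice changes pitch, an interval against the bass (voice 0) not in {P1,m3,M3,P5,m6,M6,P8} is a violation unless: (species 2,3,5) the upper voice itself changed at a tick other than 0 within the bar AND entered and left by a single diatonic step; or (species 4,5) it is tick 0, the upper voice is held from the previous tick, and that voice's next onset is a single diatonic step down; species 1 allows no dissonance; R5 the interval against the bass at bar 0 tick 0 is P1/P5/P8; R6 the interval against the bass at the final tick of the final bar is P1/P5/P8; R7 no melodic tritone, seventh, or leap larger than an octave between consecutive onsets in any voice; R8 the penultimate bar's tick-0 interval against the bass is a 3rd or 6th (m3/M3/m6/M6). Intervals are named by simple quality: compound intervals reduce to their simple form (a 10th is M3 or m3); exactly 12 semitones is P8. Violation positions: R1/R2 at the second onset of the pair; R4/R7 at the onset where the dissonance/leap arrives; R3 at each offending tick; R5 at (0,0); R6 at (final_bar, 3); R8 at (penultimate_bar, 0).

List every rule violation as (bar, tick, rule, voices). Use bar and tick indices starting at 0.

(5, 0, R2, (0, 1))

bar 0: v0=C3 v1=C4 downbeat P8
bar 1: v0=A2 v1=C3 downbeat m3
bar 2: v0=G2 v1=E3 downbeat M6
bar 3: v0=E2 v1=E3 downbeat P8
bar 4: v0=B2 v1=G3 downbeat m6
bar 5: v0=C3 v1=C4 downbeat P8
  -> R2 @ bar 5 tick 0 v(0, 1): B2/G3 m6 -> C3/C4 P8 similar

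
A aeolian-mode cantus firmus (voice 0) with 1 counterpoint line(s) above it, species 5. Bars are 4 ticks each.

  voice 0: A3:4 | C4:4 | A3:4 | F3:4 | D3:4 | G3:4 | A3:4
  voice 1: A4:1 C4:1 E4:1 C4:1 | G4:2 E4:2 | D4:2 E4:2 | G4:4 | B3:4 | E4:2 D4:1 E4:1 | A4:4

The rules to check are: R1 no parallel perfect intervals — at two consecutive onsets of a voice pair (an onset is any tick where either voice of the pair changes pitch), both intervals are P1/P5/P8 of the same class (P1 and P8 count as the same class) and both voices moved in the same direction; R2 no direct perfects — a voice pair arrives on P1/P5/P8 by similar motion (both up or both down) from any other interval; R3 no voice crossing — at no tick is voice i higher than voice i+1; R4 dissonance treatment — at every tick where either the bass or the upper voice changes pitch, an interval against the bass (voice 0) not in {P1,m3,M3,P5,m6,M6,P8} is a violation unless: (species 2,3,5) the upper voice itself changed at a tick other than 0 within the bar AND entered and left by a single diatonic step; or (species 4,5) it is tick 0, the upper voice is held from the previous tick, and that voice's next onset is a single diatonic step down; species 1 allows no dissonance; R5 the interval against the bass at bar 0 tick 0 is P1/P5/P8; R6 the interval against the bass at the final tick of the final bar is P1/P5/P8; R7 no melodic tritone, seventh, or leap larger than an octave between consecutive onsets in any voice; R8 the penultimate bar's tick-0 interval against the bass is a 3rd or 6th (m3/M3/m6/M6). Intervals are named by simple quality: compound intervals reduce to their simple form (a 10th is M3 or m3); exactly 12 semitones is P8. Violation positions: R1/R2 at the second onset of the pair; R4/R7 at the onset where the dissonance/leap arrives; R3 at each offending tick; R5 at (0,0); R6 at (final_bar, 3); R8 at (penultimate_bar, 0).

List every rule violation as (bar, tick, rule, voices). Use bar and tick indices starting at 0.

bar 0: v0=A3 v1=A4 downbeat P8
bar 1: v0=C4 v1=G4 downbeat P5
bar 2: v0=A3 v1=D4 downbeat P4
bar 3: v0=F3 v1=G4 downbeat M2
bar 4: v0=D3 v1=B3 downbeat M6
bar 5: v0=G3 v1=E4 downbeat M6
bar 6: v0=A3 v1=A4 downbeat P8
  -> R2 @ bar 1 tick 0 v(0, 1): A3/C4 m3 -> C4/G4 P5 similar
  -> R4 @ bar 2 tick 0 v(0, 1): A3/D4 P4 untreated
  -> R4 @ bar 3 tick 0 v(0, 1): F3/G4 M2 untreated
  -> R2 @ bar 6 tick 0 v(0, 1): G3/E4 M6 -> A3/A4 P8 similar

(1, 0, R2, (0, 1))
(2, 0, R4, (0, 1))
(3, 0, R4, (0, 1))
(6, 0, R2, (0, 1))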